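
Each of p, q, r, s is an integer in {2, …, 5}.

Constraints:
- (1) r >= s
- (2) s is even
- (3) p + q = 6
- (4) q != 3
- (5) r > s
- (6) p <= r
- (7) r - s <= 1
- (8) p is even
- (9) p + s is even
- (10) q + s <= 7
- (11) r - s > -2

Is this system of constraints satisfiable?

Satisfiable

Setting (p, q, r, s) = (4, 2, 5, 4) satisfies everything: constraint 3: p + q = 6; constraint 7: r - s = 1; constraint 10: q + s = 6, and the others follow.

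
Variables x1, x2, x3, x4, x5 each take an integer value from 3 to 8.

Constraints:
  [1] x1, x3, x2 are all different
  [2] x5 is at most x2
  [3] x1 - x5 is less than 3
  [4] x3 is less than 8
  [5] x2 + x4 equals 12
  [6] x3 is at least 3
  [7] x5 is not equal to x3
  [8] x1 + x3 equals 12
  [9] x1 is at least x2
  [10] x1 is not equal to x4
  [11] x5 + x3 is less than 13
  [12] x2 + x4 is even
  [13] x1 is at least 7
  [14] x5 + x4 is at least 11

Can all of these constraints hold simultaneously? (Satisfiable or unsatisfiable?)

Satisfiable

Try x1 = 8, x2 = 7, x3 = 4, x4 = 5, x5 = 7.
Check constraint 3: x1 - x5 = 1; constraint 5: x2 + x4 = 12; constraint 8: x1 + x3 = 12. The remaining constraints are straightforward to verify.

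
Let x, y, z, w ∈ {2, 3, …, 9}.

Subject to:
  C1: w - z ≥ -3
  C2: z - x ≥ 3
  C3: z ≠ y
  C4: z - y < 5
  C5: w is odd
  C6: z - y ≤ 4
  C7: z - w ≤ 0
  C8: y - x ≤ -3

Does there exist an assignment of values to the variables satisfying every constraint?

Unsatisfiable

Constraints 2, 6, and 8 give x − y ≥ 3, y − z ≥ -4, z − x ≥ 3.
Adding all 3 inequalities: the left sides telescope to 0, and the right sides sum to 3 + (-4) + 3 = 2. So 0 ≥ 2, which is false.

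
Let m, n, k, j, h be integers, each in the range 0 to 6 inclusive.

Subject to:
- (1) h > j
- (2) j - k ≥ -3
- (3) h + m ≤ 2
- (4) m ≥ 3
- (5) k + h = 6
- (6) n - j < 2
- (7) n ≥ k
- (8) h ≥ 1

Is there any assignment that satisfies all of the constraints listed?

From constraint 8: h ≥ 1. From constraint 4: m ≥ 3. Hence h + m ≥ 4. But constraint 3 requires h + m ≤ 2, and 2 < 4. Contradiction.

Unsatisfiable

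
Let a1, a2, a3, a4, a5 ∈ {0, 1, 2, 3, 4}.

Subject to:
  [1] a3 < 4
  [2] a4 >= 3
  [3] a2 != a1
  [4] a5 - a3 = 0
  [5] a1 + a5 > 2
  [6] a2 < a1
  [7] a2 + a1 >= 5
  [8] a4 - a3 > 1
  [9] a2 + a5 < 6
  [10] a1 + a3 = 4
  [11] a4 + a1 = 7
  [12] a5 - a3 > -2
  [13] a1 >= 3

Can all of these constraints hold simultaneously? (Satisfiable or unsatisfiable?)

Setting (a1, a2, a3, a4, a5) = (4, 3, 0, 3, 0) satisfies everything: constraint 4: a5 - a3 = 0; constraint 5: a1 + a5 = 4; constraint 7: a2 + a1 = 7, and the others follow.

Satisfiable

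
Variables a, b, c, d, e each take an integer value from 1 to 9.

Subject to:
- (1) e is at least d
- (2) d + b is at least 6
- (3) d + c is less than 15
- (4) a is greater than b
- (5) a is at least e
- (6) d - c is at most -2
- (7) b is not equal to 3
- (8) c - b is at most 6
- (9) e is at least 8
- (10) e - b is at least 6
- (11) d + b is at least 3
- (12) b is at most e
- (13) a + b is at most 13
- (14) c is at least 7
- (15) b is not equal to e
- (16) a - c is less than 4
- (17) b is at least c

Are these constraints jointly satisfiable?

Unsatisfiable

From constraints 5 and 9: a ≥ e ≥ 8. From constraints 14 and 17: b ≥ c ≥ 7. Hence a + b ≥ 15. But constraint 13 requires a + b ≤ 13, and 13 < 15. Contradiction.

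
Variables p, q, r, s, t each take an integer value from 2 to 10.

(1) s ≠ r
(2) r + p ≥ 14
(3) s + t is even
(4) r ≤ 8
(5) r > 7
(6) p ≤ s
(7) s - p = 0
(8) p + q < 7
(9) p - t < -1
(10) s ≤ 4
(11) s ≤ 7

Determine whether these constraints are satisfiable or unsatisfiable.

Unsatisfiable

From constraint 4: r ≤ 8. From constraints 6 and 10: p ≤ s ≤ 4. Hence r + p ≤ 12. But constraint 2 requires r + p ≥ 14, and 14 > 12. Contradiction.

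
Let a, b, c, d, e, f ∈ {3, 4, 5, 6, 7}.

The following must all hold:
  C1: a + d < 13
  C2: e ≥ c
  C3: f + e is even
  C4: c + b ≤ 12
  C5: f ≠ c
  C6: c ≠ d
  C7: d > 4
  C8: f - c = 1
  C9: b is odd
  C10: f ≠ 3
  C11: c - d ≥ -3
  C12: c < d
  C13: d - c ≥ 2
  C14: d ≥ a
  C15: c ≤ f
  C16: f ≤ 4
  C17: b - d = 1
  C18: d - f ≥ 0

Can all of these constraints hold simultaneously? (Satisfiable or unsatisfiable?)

Satisfiable

Take a = 5, b = 7, c = 3, d = 6, e = 4, f = 4. Then constraint 1: a + d = 11; constraint 4: c + b = 10, and every other listed constraint is also met.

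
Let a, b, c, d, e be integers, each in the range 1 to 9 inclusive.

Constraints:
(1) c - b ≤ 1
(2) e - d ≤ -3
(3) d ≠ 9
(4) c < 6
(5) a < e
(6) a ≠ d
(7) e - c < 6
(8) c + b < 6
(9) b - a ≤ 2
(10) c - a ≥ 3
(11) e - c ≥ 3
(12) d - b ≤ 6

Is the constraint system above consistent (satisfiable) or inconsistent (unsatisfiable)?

Unsatisfiable

Constraints 2, 9, 10, 11, and 12 give e − c ≥ 3, c − a ≥ 3, a − b ≥ -2, b − d ≥ -6, d − e ≥ 3.
Adding all 5 inequalities: the left sides telescope to 0, and the right sides sum to 3 + 3 + (-2) + (-6) + 3 = 1. So 0 ≥ 1, which is false.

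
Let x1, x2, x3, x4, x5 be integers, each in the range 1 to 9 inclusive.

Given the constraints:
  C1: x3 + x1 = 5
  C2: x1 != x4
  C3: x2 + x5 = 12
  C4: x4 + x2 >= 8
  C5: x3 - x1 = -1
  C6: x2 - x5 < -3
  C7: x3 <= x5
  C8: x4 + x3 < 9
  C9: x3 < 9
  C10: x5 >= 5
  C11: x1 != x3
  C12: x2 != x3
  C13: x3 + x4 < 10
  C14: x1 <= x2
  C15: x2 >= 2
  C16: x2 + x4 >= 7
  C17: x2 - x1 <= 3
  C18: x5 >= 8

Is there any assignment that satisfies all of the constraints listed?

Take x1 = 3, x2 = 3, x3 = 2, x4 = 6, x5 = 9. Then constraint 1: x3 + x1 = 5; constraint 3: x2 + x5 = 12, and every other listed constraint is also met.

Satisfiable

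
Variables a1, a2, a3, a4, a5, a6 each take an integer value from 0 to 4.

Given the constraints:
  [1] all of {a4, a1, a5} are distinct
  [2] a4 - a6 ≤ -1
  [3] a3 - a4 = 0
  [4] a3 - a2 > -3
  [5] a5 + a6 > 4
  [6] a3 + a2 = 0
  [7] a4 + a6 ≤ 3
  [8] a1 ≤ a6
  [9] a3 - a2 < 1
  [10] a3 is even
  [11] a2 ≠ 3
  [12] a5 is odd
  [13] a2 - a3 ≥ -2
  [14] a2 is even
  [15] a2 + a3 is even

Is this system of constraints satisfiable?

Satisfiable

Setting (a1, a2, a3, a4, a5, a6) = (1, 0, 0, 0, 3, 3) satisfies everything: constraint 2: a4 - a6 = -3; constraint 3: a3 - a4 = 0; constraint 4: a3 - a2 = 0, and the others follow.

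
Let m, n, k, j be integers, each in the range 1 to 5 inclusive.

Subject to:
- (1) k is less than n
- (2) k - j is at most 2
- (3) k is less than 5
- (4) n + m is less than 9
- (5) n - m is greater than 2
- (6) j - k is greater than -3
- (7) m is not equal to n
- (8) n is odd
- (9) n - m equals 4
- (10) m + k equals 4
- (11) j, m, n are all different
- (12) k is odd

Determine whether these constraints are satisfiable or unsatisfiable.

Satisfiable

Setting (m, n, k, j) = (1, 5, 3, 3) satisfies everything: constraint 2: k - j = 0; constraint 4: n + m = 6, and the others follow.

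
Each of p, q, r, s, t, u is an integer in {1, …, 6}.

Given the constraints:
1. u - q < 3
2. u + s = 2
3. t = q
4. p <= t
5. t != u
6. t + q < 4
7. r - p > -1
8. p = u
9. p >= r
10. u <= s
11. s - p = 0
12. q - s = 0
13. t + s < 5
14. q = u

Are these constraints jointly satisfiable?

Unsatisfiable

From constraints 3 and 14, t = q = u, so t = u. But constraint 5 says t ≠ u. Contradiction.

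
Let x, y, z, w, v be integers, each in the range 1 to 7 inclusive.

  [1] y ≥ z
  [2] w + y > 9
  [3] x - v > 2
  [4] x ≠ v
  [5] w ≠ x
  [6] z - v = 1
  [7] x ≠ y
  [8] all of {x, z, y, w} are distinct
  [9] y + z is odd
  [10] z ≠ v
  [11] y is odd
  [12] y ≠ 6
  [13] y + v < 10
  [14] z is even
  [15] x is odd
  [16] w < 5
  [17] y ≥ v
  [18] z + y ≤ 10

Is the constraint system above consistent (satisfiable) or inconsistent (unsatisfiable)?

Satisfiable

One satisfying assignment is x = 5, y = 7, z = 2, w = 4, v = 1.
For the less obvious constraints — constraint 2: w + y = 11; constraint 3: x - v = 4; constraint 6: z - v = 1 — and the others hold by inspection.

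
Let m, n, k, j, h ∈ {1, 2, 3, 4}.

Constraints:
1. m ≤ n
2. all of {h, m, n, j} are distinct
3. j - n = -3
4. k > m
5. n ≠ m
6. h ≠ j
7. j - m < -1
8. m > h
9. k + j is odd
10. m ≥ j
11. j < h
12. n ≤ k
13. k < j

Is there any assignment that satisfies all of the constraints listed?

Constraints 1, 8, 11, 12, and 13 give h < m, m ≤ n, n ≤ k, k < j, j < h. Chaining: h < m ≤ n ≤ k < j < h, which forces h < h — impossible.

Unsatisfiable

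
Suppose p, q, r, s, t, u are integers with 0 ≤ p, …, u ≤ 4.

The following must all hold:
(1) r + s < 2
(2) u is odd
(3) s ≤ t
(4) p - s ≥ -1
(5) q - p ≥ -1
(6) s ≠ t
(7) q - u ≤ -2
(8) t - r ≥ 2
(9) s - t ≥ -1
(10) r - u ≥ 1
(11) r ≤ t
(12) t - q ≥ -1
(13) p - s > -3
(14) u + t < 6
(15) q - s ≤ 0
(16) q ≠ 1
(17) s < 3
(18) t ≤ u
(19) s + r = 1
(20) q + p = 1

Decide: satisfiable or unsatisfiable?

Unsatisfiable

Constraints 4, 5, 7, 8, 9, and 10 give q − p ≥ -1, p − s ≥ -1, s − t ≥ -1, t − r ≥ 2, r − u ≥ 1, u − q ≥ 2.
Adding all 6 inequalities: the left sides telescope to 0, and the right sides sum to (-1) + (-1) + (-1) + 2 + 1 + 2 = 2. So 0 ≥ 2, which is false.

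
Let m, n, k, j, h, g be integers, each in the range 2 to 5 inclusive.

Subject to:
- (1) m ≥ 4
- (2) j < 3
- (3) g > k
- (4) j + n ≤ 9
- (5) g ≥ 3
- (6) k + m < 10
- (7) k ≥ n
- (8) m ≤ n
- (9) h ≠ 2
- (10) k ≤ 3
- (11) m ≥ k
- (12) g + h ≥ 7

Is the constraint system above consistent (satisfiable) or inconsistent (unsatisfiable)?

From constraints 1 and 8: n ≥ m and m ≥ 4, so n ≥ 4. From constraints 7 and 10: n ≤ k and k ≤ 3, so n ≤ 3. But 3 < 4, so no value of n works.

Unsatisfiable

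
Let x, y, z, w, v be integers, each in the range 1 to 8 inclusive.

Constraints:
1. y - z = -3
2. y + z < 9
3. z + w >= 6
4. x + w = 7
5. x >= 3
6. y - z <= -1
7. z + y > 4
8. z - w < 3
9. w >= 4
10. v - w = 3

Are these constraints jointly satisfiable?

Take x = 3, y = 2, z = 5, w = 4, v = 7. Then constraint 1: y - z = -3; constraint 2: y + z = 7; constraint 3: z + w = 9, and every other listed constraint is also met.

Satisfiable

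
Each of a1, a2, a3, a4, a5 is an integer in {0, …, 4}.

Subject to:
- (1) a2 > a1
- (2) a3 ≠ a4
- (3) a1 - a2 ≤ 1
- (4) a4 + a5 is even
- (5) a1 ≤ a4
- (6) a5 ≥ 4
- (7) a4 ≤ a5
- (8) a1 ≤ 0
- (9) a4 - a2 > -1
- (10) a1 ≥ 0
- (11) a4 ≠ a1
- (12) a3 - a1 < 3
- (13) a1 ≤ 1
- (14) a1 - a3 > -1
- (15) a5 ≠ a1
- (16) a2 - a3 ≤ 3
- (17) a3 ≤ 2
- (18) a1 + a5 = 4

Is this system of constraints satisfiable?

Setting (a1, a2, a3, a4, a5) = (0, 1, 0, 2, 4) satisfies everything: constraint 3: a1 - a2 = -1; constraint 9: a4 - a2 = 1, and the others follow.

Satisfiable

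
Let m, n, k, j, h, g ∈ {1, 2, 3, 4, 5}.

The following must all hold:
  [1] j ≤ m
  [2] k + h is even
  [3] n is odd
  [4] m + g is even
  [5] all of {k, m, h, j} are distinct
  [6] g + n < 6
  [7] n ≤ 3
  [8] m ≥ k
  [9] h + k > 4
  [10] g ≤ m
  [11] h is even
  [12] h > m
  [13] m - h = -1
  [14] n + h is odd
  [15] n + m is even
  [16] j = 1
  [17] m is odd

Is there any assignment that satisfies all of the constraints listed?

Satisfiable

Try m = 3, n = 1, k = 2, j = 1, h = 4, g = 3.
Check constraint 6: g + n = 4; constraint 9: h + k = 6; constraint 13: m - h = -1. The remaining constraints are straightforward to verify.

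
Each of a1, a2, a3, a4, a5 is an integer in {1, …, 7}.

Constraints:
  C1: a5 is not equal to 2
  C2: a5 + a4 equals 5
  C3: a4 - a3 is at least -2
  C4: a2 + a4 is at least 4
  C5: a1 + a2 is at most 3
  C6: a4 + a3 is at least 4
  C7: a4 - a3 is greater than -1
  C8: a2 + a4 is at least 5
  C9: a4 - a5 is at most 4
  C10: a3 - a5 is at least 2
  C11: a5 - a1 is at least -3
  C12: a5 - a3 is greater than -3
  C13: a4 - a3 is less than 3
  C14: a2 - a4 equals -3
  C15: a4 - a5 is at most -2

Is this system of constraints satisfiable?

Constraints 3, 10, and 15 give a4 − a3 ≥ -2, a3 − a5 ≥ 2, a5 − a4 ≥ 2.
Adding all 3 inequalities: the left sides telescope to 0, and the right sides sum to (-2) + 2 + 2 = 2. So 0 ≥ 2, which is false.

Unsatisfiable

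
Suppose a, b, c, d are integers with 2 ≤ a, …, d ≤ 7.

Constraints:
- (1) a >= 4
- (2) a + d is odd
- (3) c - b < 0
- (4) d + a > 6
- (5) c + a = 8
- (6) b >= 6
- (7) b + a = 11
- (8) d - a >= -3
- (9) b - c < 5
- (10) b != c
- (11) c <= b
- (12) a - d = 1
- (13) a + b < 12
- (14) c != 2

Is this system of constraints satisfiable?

Satisfiable

Take a = 4, b = 7, c = 4, d = 3. Then constraint 3: c - b = -3; constraint 4: d + a = 7; constraint 5: c + a = 8, and every other listed constraint is also met.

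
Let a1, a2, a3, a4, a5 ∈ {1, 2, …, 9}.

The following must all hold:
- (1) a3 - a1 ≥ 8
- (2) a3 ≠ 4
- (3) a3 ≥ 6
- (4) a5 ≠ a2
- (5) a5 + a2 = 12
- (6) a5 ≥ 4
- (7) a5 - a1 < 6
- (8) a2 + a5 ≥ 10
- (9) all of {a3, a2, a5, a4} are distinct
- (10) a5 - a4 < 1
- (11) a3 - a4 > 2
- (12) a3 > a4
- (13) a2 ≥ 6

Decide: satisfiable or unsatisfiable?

Satisfiable

One satisfying assignment is a1 = 1, a2 = 7, a3 = 9, a4 = 6, a5 = 5.
For the less obvious constraints — constraint 1: a3 - a1 = 8; constraint 5: a5 + a2 = 12; constraint 7: a5 - a1 = 4 — and the others hold by inspection.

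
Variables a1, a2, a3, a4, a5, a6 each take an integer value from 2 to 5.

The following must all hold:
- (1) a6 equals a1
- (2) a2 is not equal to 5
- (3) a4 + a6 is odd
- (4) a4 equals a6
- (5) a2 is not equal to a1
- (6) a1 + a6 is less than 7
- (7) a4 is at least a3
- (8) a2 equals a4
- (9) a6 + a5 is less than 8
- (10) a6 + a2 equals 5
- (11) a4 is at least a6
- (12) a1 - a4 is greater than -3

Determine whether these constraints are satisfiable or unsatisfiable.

From constraints 1, 4, and 8, a2 = a4 = a6 = a1, so a2 = a1. But constraint 5 says a2 ≠ a1. Contradiction.

Unsatisfiable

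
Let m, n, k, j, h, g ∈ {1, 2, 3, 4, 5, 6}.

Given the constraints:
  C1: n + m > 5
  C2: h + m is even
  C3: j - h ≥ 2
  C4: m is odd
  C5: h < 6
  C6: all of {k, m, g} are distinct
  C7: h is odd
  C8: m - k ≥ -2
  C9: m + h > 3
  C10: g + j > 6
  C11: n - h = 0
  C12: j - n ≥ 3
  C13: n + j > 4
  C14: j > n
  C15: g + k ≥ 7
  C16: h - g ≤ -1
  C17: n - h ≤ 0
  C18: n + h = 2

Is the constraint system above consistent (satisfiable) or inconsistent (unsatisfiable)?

Satisfiable

Setting (m, n, k, j, h, g) = (5, 1, 6, 5, 1, 2) satisfies everything: constraint 1: n + m = 6; constraint 3: j - h = 4; constraint 8: m - k = -1, and the others follow.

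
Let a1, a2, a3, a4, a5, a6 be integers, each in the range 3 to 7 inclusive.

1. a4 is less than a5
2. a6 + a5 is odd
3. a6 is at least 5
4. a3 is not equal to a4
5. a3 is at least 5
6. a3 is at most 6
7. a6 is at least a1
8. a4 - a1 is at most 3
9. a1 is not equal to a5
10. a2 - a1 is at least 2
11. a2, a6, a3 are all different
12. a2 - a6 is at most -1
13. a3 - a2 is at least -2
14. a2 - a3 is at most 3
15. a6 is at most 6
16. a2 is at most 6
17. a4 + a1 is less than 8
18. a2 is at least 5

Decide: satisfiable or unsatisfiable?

Constraints 3, 5, 6, 15, 16, and 18 confine each of a2, a6, a3 to the 2 values {5, 6}.
Constraint 11 requires all 3 of them to be distinct, but only 2 values are available — impossible by the pigeonhole principle.

Unsatisfiable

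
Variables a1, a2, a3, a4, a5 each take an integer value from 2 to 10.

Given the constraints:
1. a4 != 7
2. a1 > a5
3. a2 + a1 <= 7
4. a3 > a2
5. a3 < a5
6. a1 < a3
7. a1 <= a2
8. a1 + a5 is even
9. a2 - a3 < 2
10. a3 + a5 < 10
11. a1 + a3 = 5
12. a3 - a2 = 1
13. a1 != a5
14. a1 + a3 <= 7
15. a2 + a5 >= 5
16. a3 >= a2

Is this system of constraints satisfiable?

Constraints 2, 5, and 6 give a5 < a1, a1 < a3, a3 < a5. Chaining: a5 < a1 < a3 < a5, which forces a5 < a5 — impossible.

Unsatisfiable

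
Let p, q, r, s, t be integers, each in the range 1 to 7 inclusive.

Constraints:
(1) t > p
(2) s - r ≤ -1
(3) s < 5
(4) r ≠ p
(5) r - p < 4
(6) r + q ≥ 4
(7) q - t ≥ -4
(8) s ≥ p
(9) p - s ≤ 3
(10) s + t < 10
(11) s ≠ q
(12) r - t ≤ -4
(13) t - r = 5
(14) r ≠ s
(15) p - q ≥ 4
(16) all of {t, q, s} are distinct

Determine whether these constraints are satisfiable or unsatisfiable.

Constraints 2, 7, 9, 12, and 15 give r − s ≥ 1, s − p ≥ -3, p − q ≥ 4, q − t ≥ -4, t − r ≥ 4.
Adding all 5 inequalities: the left sides telescope to 0, and the right sides sum to 1 + (-3) + 4 + (-4) + 4 = 2. So 0 ≥ 2, which is false.

Unsatisfiable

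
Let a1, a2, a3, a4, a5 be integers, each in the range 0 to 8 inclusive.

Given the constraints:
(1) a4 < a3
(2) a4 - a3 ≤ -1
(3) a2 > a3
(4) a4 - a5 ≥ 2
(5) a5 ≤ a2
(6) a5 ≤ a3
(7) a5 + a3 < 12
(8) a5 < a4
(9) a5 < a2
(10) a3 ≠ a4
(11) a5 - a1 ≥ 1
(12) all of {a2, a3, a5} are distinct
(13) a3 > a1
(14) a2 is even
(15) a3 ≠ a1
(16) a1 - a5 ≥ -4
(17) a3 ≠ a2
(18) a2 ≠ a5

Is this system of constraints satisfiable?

Satisfiable

Take a1 = 1, a2 = 8, a3 = 7, a4 = 6, a5 = 3. Then constraint 2: a4 - a3 = -1; constraint 4: a4 - a5 = 3, and every other listed constraint is also met.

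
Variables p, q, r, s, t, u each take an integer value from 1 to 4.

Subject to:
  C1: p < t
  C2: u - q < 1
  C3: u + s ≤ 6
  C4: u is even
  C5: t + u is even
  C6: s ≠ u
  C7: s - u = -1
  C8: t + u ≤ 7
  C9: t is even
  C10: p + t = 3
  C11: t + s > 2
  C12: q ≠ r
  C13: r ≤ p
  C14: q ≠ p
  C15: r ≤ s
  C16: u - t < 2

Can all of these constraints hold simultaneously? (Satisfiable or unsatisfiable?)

Satisfiable

One satisfying assignment is p = 1, q = 2, r = 1, s = 1, t = 2, u = 2.
For the less obvious constraints — constraint 2: u - q = 0; constraint 3: u + s = 3 — and the others hold by inspection.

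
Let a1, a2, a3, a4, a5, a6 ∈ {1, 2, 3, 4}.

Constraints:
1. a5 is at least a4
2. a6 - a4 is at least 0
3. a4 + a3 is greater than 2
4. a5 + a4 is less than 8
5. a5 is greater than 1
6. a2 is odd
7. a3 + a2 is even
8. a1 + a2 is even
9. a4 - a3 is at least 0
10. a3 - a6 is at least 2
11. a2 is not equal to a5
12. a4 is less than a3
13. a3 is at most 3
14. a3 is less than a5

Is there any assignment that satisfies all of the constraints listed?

Unsatisfiable

Constraints 2, 9, and 10 give a4 − a3 ≥ 0, a3 − a6 ≥ 2, a6 − a4 ≥ 0.
Adding all 3 inequalities: the left sides telescope to 0, and the right sides sum to 0 + 2 + 0 = 2. So 0 ≥ 2, which is false.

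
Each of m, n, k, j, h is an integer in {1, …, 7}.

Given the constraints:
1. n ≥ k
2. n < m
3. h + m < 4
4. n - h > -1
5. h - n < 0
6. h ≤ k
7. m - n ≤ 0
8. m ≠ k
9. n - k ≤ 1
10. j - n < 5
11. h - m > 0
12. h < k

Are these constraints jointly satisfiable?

Unsatisfiable

Constraints 1, 2, 11, and 12 give h < k, k ≤ n, n < m, m < h. Chaining: h < k ≤ n < m < h, which forces h < h — impossible.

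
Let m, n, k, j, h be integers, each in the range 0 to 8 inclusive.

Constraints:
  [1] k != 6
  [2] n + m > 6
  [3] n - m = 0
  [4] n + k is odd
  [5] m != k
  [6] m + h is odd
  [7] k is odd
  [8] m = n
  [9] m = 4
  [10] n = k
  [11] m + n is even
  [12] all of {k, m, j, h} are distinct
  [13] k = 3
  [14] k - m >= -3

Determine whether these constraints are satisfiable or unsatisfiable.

Constraint 9 fixes m = 4 and constraint 13 fixes k = 3. Constraints 8 and 10 give m = n = k, so m = k. But 4 ≠ 3 — contradiction.

Unsatisfiable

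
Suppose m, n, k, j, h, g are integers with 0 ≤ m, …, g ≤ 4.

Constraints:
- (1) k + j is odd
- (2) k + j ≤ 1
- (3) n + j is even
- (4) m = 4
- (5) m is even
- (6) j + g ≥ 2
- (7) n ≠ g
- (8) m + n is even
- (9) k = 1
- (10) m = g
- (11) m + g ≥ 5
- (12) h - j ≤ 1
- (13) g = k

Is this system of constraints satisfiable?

Unsatisfiable

Constraint 4 fixes m = 4 and constraint 9 fixes k = 1. Constraints 10 and 13 give m = g = k, so m = k. But 4 ≠ 1 — contradiction.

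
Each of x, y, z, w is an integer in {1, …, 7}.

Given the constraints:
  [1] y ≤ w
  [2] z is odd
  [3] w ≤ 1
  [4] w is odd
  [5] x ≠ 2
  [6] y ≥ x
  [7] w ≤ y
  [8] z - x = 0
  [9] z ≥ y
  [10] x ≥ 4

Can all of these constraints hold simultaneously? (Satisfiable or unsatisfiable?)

Unsatisfiable

From constraints 6 and 10: y ≥ x and x ≥ 4, so y ≥ 4. From constraints 1 and 3: y ≤ w and w ≤ 1, so y ≤ 1. But 1 < 4, so no value of y works.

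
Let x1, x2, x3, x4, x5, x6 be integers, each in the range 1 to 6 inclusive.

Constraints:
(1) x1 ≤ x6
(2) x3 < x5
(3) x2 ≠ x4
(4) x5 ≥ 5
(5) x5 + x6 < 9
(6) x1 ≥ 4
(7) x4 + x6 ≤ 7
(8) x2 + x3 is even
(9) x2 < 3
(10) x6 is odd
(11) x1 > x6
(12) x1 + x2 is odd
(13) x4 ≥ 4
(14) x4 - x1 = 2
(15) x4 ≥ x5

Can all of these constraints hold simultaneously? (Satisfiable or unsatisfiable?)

From constraints 4 and 15: x4 ≥ x5 ≥ 5. From constraints 1 and 6: x6 ≥ x1 ≥ 4. Hence x4 + x6 ≥ 9. But constraint 7 requires x4 + x6 ≤ 7, and 7 < 9. Contradiction.

Unsatisfiable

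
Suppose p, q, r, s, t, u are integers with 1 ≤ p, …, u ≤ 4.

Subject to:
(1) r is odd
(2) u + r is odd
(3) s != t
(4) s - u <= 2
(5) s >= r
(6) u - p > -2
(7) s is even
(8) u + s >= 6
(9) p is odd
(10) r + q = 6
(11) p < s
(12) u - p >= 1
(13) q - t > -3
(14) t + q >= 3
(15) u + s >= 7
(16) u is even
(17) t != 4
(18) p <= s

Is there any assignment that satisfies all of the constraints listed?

Satisfiable

Try p = 3, q = 3, r = 3, s = 4, t = 3, u = 4.
Check constraint 4: s - u = 0; constraint 6: u - p = 1; constraint 8: u + s = 8. The remaining constraints are straightforward to verify.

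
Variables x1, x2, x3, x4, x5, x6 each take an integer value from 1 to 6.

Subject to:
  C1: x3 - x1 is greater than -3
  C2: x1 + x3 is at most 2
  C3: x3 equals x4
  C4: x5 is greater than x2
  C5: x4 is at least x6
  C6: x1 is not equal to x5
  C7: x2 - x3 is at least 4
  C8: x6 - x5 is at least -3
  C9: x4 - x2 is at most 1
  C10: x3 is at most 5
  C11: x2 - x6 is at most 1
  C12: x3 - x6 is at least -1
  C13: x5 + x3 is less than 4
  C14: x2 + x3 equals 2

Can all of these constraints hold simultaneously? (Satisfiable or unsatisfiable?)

Constraints 7, 11, and 12 give x3 − x6 ≥ -1, x6 − x2 ≥ -1, x2 − x3 ≥ 4.
Adding all 3 inequalities: the left sides telescope to 0, and the right sides sum to (-1) + (-1) + 4 = 2. So 0 ≥ 2, which is false.

Unsatisfiable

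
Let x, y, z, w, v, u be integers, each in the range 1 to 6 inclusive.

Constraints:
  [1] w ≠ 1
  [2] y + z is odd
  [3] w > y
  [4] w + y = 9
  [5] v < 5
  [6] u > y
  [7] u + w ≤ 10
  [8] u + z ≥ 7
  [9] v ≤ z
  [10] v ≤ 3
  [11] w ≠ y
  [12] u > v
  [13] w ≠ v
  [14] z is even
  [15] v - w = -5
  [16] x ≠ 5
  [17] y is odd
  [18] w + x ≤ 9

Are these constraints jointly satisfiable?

Satisfiable

The assignment x = 1, y = 3, z = 4, w = 6, v = 1, u = 4 works:
  constraint 4 holds since w + y = 9.
  constraint 7 holds since u + w = 10.
  constraint 8 holds since u + z = 8.
The rest check out directly.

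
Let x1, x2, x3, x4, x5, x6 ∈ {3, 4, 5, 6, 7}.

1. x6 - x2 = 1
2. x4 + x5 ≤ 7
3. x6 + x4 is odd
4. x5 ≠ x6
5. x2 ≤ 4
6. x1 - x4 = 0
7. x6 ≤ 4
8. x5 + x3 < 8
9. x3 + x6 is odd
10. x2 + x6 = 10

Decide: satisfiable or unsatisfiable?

From constraint 5: x2 ≤ 4. From constraint 7: x6 ≤ 4. Hence x2 + x6 ≤ 8. But constraint 10 requires x2 + x6 = 10, and 10 > 8. Contradiction.

Unsatisfiable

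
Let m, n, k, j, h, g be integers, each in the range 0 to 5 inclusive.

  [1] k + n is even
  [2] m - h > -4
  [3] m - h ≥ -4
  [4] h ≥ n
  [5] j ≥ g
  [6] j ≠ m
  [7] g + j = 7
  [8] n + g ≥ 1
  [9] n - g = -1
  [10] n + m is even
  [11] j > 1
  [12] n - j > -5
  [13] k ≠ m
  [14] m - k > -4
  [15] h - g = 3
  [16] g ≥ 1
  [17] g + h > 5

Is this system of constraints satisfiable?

Satisfiable

Take m = 3, n = 1, k = 5, j = 5, h = 5, g = 2. Then constraint 2: m - h = -2; constraint 3: m - h = -2, and every other listed constraint is also met.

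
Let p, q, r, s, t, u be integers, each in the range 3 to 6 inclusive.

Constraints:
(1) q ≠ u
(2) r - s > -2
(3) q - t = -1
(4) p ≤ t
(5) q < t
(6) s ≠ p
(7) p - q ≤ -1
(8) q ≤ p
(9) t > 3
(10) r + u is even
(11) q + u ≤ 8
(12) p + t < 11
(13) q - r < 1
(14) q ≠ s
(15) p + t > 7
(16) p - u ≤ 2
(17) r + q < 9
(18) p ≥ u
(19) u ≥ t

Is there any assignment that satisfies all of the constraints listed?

Constraints 5, 7, 18, and 19 give t ≤ u, u ≤ p, p < q, q < t. Chaining: t ≤ u ≤ p < q < t, which forces t < t — impossible.

Unsatisfiable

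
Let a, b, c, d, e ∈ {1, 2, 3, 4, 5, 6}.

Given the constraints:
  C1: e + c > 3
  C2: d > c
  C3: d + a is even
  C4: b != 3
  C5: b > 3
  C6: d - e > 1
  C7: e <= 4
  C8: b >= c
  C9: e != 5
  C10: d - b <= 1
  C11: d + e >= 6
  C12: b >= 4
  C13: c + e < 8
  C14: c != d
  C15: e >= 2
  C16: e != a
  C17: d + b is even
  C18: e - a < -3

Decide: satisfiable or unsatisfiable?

Satisfiable

Try a = 6, b = 6, c = 3, d = 6, e = 2.
Check constraint 1: e + c = 5; constraint 6: d - e = 4. The remaining constraints are straightforward to verify.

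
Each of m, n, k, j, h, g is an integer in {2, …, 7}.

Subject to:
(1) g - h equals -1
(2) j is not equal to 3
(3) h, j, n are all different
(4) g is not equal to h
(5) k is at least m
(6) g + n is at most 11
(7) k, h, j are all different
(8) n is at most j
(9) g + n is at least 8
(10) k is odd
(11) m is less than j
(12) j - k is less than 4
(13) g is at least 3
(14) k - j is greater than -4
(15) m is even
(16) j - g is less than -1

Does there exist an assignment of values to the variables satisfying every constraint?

Satisfiable

Try m = 2, n = 2, k = 3, j = 4, h = 7, g = 6.
Check constraint 1: g - h = -1; constraint 6: g + n = 8. The remaining constraints are straightforward to verify.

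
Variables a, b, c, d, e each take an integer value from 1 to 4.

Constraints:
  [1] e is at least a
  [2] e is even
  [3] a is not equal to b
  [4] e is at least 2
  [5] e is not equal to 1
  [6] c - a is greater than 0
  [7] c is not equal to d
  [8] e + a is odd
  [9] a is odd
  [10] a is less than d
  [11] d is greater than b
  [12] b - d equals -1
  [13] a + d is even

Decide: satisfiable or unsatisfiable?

Setting (a, b, c, d, e) = (1, 2, 2, 3, 4) satisfies everything: constraint 6: c - a = 1; constraint 12: b - d = -1, and the others follow.

Satisfiable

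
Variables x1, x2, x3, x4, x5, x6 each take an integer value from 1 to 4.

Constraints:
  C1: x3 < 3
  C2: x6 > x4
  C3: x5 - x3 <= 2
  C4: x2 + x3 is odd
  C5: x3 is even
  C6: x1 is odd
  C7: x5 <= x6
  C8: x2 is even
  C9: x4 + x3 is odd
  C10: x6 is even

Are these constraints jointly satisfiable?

Unsatisfiable

Constraint 8 makes x2 even and constraint 5 makes x3 even, so x2 + x3 must be even. Constraint 4 says x2 + x3 is odd — contradiction.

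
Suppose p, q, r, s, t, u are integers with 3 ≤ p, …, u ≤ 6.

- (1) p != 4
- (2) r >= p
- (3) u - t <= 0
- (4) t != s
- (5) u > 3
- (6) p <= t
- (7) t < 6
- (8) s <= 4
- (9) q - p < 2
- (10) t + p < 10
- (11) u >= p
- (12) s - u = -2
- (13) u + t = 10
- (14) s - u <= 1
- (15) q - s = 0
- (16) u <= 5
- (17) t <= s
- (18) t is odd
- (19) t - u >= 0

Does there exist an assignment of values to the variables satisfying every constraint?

Unsatisfiable

From constraint 16: u ≤ 5. From constraints 8 and 17: t ≤ s ≤ 4. Hence u + t ≤ 9. But constraint 13 requires u + t = 10, and 10 > 9. Contradiction.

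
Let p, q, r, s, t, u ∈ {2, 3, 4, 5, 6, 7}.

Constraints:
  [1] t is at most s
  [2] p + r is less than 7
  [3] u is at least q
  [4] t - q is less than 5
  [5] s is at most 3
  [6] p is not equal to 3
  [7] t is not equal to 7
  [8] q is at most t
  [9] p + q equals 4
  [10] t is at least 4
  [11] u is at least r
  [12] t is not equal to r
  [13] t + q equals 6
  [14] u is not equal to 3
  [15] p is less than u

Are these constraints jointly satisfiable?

Unsatisfiable

From constraint 10: t ≥ 4. From constraints 1 and 5: t ≤ s and s ≤ 3, so t ≤ 3. But 3 < 4, so no value of t works.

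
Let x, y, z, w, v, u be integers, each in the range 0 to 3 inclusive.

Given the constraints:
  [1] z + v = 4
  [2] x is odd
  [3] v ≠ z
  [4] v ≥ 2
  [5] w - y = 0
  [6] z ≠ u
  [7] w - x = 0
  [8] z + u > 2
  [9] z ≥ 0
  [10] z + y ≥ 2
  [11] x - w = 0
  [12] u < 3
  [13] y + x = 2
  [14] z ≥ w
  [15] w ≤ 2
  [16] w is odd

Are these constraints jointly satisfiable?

Satisfiable

Setting (x, y, z, w, v, u) = (1, 1, 1, 1, 3, 2) satisfies everything: constraint 1: z + v = 4; constraint 5: w - y = 0; constraint 7: w - x = 0, and the others follow.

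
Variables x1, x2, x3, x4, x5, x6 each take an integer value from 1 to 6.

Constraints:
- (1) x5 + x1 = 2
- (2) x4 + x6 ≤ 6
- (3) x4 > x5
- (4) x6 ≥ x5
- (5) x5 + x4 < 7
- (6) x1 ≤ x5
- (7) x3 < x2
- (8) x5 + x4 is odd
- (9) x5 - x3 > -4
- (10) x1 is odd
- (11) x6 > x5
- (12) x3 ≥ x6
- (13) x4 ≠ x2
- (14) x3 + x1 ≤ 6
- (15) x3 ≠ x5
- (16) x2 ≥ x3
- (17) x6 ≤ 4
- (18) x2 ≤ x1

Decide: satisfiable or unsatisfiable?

Constraints 6, 7, 11, 12, and 18 give x2 ≤ x1, x1 ≤ x5, x5 < x6, x6 ≤ x3, x3 < x2. Chaining: x2 ≤ x1 ≤ x5 < x6 ≤ x3 < x2, which forces x2 < x2 — impossible.

Unsatisfiable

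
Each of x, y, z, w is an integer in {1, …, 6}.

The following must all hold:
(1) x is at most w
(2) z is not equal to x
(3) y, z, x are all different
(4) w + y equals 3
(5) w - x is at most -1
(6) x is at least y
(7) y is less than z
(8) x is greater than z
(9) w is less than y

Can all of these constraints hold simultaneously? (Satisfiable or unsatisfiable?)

Constraints 1, 7, 8, and 9 give y < z, z < x, x ≤ w, w < y. Chaining: y < z < x ≤ w < y, which forces y < y — impossible.

Unsatisfiable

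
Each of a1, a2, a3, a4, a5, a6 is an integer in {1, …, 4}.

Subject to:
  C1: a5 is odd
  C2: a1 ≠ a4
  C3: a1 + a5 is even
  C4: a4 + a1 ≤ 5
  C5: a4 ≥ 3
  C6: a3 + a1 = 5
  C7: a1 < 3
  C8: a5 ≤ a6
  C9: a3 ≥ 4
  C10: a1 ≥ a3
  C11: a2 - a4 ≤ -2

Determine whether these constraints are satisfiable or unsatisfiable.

Unsatisfiable

From constraint 5: a4 ≥ 3. From constraints 9 and 10: a1 ≥ a3 ≥ 4. Hence a4 + a1 ≥ 7. But constraint 4 requires a4 + a1 ≤ 5, and 5 < 7. Contradiction.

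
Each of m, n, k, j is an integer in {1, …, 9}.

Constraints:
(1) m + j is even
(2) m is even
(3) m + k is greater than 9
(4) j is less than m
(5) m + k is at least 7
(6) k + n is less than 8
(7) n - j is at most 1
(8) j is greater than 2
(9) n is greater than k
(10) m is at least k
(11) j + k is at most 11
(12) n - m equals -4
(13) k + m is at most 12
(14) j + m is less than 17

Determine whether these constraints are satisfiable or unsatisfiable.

Satisfiable

Setting (m, n, k, j) = (8, 4, 2, 6) satisfies everything: constraint 3: m + k = 10; constraint 5: m + k = 10; constraint 6: k + n = 6, and the others follow.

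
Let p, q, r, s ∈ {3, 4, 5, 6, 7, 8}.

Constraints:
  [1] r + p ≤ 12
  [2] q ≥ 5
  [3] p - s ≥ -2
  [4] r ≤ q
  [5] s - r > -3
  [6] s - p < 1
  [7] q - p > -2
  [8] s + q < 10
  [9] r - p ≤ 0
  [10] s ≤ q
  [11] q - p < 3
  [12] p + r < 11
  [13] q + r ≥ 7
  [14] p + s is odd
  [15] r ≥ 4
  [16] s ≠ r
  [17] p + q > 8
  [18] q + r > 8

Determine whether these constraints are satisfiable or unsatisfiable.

The assignment p = 5, q = 5, r = 5, s = 4 works:
  constraint 1 holds since r + p = 10.
  constraint 3 holds since p - s = 1.
The rest check out directly.

Satisfiable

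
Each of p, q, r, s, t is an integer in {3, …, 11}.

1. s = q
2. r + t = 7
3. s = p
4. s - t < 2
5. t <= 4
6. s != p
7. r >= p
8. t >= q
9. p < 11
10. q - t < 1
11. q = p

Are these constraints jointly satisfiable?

Unsatisfiable

From constraints 1 and 11, s = q = p, so s = p. But constraint 6 says s ≠ p. Contradiction.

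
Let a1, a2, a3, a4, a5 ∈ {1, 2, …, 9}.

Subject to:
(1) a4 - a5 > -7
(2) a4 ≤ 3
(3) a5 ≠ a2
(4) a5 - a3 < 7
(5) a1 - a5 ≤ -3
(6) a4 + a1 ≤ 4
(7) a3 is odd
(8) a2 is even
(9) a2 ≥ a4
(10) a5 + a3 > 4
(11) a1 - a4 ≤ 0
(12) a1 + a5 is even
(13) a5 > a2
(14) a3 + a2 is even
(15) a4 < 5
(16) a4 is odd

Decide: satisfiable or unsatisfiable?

Unsatisfiable

Constraint 7 makes a3 odd and constraint 8 makes a2 even, so a3 + a2 must be odd. Constraint 14 says a3 + a2 is even — contradiction.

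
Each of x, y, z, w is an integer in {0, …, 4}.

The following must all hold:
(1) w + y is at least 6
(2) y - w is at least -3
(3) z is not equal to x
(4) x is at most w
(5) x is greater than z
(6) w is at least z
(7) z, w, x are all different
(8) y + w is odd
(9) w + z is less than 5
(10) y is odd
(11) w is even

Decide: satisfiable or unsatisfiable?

Satisfiable

Setting (x, y, z, w) = (3, 3, 0, 4) satisfies everything: constraint 1: w + y = 7; constraint 2: y - w = -1, and the others follow.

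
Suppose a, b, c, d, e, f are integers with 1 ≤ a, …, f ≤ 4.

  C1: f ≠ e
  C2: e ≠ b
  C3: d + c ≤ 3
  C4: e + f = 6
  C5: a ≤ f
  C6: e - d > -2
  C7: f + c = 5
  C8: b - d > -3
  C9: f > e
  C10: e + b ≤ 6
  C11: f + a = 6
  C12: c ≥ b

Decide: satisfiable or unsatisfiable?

Try a = 2, b = 1, c = 1, d = 1, e = 2, f = 4.
Check constraint 3: d + c = 2; constraint 4: e + f = 6; constraint 6: e - d = 1. The remaining constraints are straightforward to verify.

Satisfiable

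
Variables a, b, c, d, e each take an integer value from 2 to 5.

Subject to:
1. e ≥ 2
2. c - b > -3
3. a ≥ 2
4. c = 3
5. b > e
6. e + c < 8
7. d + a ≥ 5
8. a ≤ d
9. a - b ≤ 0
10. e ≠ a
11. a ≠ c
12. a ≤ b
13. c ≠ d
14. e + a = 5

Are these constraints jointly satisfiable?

Satisfiable

Take a = 2, b = 4, c = 3, d = 5, e = 3. Then constraint 2: c - b = -1; constraint 6: e + c = 6; constraint 7: d + a = 7, and every other listed constraint is also met.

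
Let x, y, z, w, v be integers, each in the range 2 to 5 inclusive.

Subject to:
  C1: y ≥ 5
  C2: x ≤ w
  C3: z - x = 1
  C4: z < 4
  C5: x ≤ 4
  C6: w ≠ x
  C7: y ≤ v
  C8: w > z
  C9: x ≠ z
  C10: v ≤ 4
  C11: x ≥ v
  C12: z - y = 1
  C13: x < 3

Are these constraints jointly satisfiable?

Unsatisfiable

From constraints 1 and 7: v ≥ y and y ≥ 5, so v ≥ 5. From constraints 5 and 11: v ≤ x and x ≤ 4, so v ≤ 4. But 4 < 5, so no value of v works.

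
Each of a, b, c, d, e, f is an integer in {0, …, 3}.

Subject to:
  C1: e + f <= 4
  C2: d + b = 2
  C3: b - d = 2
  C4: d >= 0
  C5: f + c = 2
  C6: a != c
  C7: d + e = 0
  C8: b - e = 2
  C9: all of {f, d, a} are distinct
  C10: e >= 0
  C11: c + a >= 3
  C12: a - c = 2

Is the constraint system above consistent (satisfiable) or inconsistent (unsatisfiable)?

Setting (a, b, c, d, e, f) = (3, 2, 1, 0, 0, 1) satisfies everything: constraint 1: e + f = 1; constraint 2: d + b = 2; constraint 3: b - d = 2, and the others follow.

Satisfiable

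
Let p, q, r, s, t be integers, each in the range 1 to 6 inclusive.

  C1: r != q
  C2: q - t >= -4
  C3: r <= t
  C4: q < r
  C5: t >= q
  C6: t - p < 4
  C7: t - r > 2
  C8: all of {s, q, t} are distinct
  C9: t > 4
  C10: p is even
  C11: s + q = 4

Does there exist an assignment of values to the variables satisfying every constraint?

One satisfying assignment is p = 4, q = 1, r = 2, s = 3, t = 5.
For the less obvious constraints — constraint 2: q - t = -4; constraint 6: t - p = 1 — and the others hold by inspection.

Satisfiable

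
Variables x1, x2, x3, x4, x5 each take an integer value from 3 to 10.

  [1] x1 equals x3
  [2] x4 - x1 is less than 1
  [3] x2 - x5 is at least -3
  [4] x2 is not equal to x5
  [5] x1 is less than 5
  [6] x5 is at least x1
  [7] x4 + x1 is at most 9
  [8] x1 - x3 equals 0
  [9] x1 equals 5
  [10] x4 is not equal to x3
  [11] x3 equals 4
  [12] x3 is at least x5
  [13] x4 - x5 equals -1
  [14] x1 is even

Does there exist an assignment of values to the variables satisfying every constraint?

Unsatisfiable

Constraint 9 fixes x1 = 5 and constraint 11 fixes x3 = 4, but constraint 1 requires x1 = x3. Since 5 ≠ 4, contradiction.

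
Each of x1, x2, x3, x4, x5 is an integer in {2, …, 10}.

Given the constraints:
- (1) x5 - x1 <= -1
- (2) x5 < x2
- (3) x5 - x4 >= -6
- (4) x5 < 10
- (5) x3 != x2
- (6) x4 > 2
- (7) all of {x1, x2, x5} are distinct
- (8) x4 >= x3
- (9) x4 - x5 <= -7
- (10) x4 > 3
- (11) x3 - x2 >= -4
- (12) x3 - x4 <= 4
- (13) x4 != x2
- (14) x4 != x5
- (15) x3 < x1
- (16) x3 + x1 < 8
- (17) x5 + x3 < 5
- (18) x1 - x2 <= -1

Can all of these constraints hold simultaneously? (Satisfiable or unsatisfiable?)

Unsatisfiable

Constraints 1, 9, 11, 12, and 18 give x4 − x3 ≥ -4, x3 − x2 ≥ -4, x2 − x1 ≥ 1, x1 − x5 ≥ 1, x5 − x4 ≥ 7.
Adding all 5 inequalities: the left sides telescope to 0, and the right sides sum to (-4) + (-4) + 1 + 1 + 7 = 1. So 0 ≥ 1, which is false.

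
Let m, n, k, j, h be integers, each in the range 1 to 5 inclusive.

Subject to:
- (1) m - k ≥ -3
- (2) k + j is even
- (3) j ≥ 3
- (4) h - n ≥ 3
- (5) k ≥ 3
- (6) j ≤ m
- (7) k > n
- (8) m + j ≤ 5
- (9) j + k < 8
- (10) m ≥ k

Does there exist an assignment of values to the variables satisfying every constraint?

Unsatisfiable

From constraints 5 and 10: m ≥ k ≥ 3. From constraint 3: j ≥ 3. Hence m + j ≥ 6. But constraint 8 requires m + j ≤ 5, and 5 < 6. Contradiction.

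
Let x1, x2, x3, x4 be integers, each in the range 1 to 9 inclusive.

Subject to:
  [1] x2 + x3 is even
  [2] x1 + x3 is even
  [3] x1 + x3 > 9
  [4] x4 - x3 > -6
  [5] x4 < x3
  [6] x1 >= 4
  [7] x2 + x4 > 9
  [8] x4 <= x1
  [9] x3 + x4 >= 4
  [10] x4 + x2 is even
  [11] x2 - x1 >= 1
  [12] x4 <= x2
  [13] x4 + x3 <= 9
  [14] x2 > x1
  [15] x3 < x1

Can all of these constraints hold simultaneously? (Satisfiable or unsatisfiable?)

Satisfiable

Try x1 = 7, x2 = 9, x3 = 5, x4 = 1.
Check constraint 3: x1 + x3 = 12; constraint 4: x4 - x3 = -4. The remaining constraints are straightforward to verify.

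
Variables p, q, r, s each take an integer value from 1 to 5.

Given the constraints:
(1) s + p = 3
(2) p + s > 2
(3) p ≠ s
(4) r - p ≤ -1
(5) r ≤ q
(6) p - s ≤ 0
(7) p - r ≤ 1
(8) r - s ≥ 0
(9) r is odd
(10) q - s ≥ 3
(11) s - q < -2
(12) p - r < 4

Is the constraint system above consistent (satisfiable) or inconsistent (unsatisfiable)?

Constraints 4, 6, and 8 give p − r ≥ 1, r − s ≥ 0, s − p ≥ 0.
Adding all 3 inequalities: the left sides telescope to 0, and the right sides sum to 1 + 0 + 0 = 1. So 0 ≥ 1, which is false.

Unsatisfiable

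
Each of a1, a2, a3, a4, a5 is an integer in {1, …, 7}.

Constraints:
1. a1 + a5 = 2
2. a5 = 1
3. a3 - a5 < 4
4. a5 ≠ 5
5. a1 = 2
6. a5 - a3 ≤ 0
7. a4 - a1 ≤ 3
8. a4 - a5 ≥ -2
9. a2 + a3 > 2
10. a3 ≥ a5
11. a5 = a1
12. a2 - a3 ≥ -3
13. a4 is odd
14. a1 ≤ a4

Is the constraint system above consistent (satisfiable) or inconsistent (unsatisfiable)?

Unsatisfiable

Constraint 2 fixes a5 = 1 and constraint 5 fixes a1 = 2, but constraint 11 requires a5 = a1. Since 1 ≠ 2, contradiction.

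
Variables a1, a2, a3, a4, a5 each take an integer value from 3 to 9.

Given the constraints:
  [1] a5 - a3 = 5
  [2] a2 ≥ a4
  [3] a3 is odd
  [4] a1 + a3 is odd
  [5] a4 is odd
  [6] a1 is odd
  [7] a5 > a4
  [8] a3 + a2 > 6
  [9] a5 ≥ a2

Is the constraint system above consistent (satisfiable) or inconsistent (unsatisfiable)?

Constraint 6 makes a1 odd and constraint 3 makes a3 odd, so a1 + a3 must be even. Constraint 4 says a1 + a3 is odd — contradiction.

Unsatisfiable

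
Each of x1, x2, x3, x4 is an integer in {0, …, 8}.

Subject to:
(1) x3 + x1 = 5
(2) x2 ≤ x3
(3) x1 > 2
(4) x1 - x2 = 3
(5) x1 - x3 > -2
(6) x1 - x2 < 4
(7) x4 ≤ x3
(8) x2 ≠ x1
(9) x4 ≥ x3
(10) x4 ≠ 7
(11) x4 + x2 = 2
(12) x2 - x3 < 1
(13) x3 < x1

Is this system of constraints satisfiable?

Satisfiable

The assignment x1 = 3, x2 = 0, x3 = 2, x4 = 2 works:
  constraint 1 holds since x3 + x1 = 5.
  constraint 4 holds since x1 - x2 = 3.
  constraint 5 holds since x1 - x3 = 1.
The rest check out directly.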